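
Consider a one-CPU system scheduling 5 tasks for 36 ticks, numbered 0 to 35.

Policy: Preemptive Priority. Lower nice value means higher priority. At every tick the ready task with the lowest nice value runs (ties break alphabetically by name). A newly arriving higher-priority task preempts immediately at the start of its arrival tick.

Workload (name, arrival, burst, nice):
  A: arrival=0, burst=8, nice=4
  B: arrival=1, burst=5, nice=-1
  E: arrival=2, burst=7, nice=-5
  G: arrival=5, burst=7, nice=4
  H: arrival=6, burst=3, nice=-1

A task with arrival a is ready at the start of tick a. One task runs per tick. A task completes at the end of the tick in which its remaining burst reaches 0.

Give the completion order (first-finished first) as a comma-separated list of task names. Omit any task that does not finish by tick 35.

completion order = E, B, H, A, G

t=0: ready={A} → run A
t=1: ready={A,B} → run B
t=2: ready={A,B,E} → run E
t=3: ready={A,B,E} → run E
t=4: ready={A,B,E} → run E
t=5: ready={A,B,E,G} → run E
t=6: ready={A,B,E,G,H} → run E
t=7: ready={A,B,E,G,H} → run E
t=8: ready={A,B,E,G,H} → run E
t=9: ready={A,B,G,H} → run B
t=10: ready={A,B,G,H} → run B
t=11: ready={A,B,G,H} → run B
t=12: ready={A,B,G,H} → run B
t=13: ready={A,G,H} → run H
t=14: ready={A,G,H} → run H
t=15: ready={A,G,H} → run H
t=16: ready={A,G} → run A
t=17: ready={A,G} → run A
t=18: ready={A,G} → run A
t=19: ready={A,G} → run A
t=20: ready={A,G} → run A
t=21: ready={A,G} → run A
t=22: ready={A,G} → run A
t=23: ready={G} → run G
t=24: ready={G} → run G
t=25: ready={G} → run G
t=26: ready={G} → run G
t=27: ready={G} → run G
t=28: ready={G} → run G
t=29: ready={G} → run G
t=30: (idle)
t=31: (idle)
t=32: (idle)
t=33: (idle)
t=34: (idle)
t=35: (idle)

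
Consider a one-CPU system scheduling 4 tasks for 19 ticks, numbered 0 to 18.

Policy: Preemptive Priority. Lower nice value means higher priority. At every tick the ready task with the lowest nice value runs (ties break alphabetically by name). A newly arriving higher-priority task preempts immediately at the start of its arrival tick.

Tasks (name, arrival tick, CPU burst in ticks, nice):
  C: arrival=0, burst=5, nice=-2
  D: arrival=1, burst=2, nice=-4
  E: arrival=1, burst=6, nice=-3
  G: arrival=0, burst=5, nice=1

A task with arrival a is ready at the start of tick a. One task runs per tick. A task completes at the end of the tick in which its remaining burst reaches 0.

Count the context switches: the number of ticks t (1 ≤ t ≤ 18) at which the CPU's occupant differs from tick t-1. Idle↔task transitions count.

context switches = 5

t=0: ready={C,G} → run C
t=1: ready={C,D,E,G} → run D
t=2: ready={C,D,E,G} → run D
t=3: ready={C,E,G} → run E
t=4: ready={C,E,G} → run E
t=5: ready={C,E,G} → run E
t=6: ready={C,E,G} → run E
t=7: ready={C,E,G} → run E
t=8: ready={C,E,G} → run E
t=9: ready={C,G} → run C
t=10: ready={C,G} → run C
t=11: ready={C,G} → run C
t=12: ready={C,G} → run C
t=13: ready={G} → run G
t=14: ready={G} → run G
t=15: ready={G} → run G
t=16: ready={G} → run G
t=17: ready={G} → run G
t=18: (idle)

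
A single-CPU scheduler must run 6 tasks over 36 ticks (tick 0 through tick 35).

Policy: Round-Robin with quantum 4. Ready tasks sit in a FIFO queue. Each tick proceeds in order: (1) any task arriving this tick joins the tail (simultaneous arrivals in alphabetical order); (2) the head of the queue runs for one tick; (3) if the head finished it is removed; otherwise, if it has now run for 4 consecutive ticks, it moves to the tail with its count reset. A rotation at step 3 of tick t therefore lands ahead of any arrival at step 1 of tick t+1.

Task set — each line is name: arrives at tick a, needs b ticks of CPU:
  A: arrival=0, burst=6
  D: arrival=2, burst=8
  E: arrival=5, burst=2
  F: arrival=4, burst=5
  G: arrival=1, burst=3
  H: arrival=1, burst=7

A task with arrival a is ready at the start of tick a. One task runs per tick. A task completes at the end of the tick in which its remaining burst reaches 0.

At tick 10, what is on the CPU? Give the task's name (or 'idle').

running at tick 10 = H

t=0: queue=[A] q_used=0 → run A
t=1: queue=[A,G,H] q_used=1 → run A
t=2: queue=[A,G,H,D] q_used=2 → run A
t=3: queue=[A,G,H,D] q_used=3 → run A
t=4: queue=[G,H,D,A,F] q_used=0 → run G
t=5: queue=[G,H,D,A,F,E] q_used=1 → run G
t=6: queue=[G,H,D,A,F,E] q_used=2 → run G
t=7: queue=[H,D,A,F,E] q_used=0 → run H
t=8: queue=[H,D,A,F,E] q_used=1 → run H
t=9: queue=[H,D,A,F,E] q_used=2 → run H
t=10: queue=[H,D,A,F,E] q_used=3 → run H
t=11: queue=[D,A,F,E,H] q_used=0 → run D
t=12: queue=[D,A,F,E,H] q_used=1 → run D
t=13: queue=[D,A,F,E,H] q_used=2 → run D
t=14: queue=[D,A,F,E,H] q_used=3 → run D
t=15: queue=[A,F,E,H,D] q_used=0 → run A
t=16: queue=[A,F,E,H,D] q_used=1 → run A
t=17: queue=[F,E,H,D] q_used=0 → run F
t=18: queue=[F,E,H,D] q_used=1 → run F
t=19: queue=[F,E,H,D] q_used=2 → run F
t=20: queue=[F,E,H,D] q_used=3 → run F
t=21: queue=[E,H,D,F] q_used=0 → run E
t=22: queue=[E,H,D,F] q_used=1 → run E
t=23: queue=[H,D,F] q_used=0 → run H
t=24: queue=[H,D,F] q_used=1 → run H
t=25: queue=[H,D,F] q_used=2 → run H
t=26: queue=[D,F] q_used=0 → run D
t=27: queue=[D,F] q_used=1 → run D
t=28: queue=[D,F] q_used=2 → run D
t=29: queue=[D,F] q_used=3 → run D
t=30: queue=[F] q_used=0 → run F
t=31: (idle)
t=32: (idle)
t=33: (idle)
t=34: (idle)
t=35: (idle)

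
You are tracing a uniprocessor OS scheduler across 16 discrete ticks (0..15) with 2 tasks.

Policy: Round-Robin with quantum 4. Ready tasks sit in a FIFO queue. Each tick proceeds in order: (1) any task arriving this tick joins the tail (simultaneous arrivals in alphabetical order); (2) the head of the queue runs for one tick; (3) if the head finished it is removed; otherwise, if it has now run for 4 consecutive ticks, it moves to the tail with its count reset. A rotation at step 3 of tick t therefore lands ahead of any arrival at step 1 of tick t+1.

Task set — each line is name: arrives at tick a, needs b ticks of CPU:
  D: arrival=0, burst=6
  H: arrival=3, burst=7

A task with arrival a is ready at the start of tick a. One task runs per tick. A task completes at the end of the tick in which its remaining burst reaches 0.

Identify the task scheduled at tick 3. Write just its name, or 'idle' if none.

t=0: queue=[D] q_used=0 → run D
t=1: queue=[D] q_used=1 → run D
t=2: queue=[D] q_used=2 → run D
t=3: queue=[D,H] q_used=3 → run D
t=4: queue=[H,D] q_used=0 → run H
t=5: queue=[H,D] q_used=1 → run H
t=6: queue=[H,D] q_used=2 → run H
t=7: queue=[H,D] q_used=3 → run H
t=8: queue=[D,H] q_used=0 → run D
t=9: queue=[D,H] q_used=1 → run D
t=10: queue=[H] q_used=0 → run H
t=11: queue=[H] q_used=1 → run H
t=12: queue=[H] q_used=2 → run H
t=13: (idle)
t=14: (idle)
t=15: (idle)

running at tick 3 = D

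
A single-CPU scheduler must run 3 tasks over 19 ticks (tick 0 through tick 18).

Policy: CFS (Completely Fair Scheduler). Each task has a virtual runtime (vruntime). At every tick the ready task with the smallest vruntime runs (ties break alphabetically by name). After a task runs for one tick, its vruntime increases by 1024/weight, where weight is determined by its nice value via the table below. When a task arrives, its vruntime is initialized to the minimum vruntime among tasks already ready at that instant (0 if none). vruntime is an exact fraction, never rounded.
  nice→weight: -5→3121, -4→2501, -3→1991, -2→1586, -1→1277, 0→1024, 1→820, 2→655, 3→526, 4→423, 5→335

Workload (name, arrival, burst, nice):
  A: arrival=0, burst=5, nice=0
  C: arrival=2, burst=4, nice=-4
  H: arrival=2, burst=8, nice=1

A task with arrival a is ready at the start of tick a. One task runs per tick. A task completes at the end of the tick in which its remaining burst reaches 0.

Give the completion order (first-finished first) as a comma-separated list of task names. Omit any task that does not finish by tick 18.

completion order = C, A, H

t=0: vr[A=0] → run A
t=1: vr[A=1] → run A
t=2: vr[A=2 C=2 H=2] → run A
t=3: vr[A=3 C=2 H=2] → run C
t=4: vr[A=3 C=6026/2501 H=2] → run H
t=5: vr[A=3 C=6026/2501 H=666/205] → run C
t=6: vr[A=3 C=7050/2501 H=666/205] → run C
t=7: vr[A=3 C=8074/2501 H=666/205] → run A
t=8: vr[A=4 C=8074/2501 H=666/205] → run C
t=9: vr[A=4 H=666/205] → run H
t=10: vr[A=4 H=922/205] → run A
t=11: vr[H=922/205] → run H
t=12: vr[H=1178/205] → run H
t=13: vr[H=1434/205] → run H
t=14: vr[H=338/41] → run H
t=15: vr[H=1946/205] → run H
t=16: vr[H=2202/205] → run H
t=17: (idle)
t=18: (idle)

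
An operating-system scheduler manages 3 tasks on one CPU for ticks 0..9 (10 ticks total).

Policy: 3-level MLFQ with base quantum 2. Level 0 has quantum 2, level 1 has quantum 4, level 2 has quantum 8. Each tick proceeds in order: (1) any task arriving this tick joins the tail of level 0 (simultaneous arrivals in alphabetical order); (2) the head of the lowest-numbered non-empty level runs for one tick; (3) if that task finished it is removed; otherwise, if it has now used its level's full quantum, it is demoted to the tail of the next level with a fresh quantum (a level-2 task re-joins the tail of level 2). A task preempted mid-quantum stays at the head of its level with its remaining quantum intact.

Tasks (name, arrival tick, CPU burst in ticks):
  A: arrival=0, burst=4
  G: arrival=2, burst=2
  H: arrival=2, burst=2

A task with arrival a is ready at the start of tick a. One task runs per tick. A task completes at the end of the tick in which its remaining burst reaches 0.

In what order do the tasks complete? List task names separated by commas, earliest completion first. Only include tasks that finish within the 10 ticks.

t=0: L0/L1/L2 = A/-/- → run A
t=1: L0/L1/L2 = A/-/- → run A
t=2: L0/L1/L2 = GH/A/- → run G
t=3: L0/L1/L2 = GH/A/- → run G
t=4: L0/L1/L2 = H/A/- → run H
t=5: L0/L1/L2 = H/A/- → run H
t=6: L0/L1/L2 = -/A/- → run A
t=7: L0/L1/L2 = -/A/- → run A
t=8: (idle)
t=9: (idle)

completion order = G, H, A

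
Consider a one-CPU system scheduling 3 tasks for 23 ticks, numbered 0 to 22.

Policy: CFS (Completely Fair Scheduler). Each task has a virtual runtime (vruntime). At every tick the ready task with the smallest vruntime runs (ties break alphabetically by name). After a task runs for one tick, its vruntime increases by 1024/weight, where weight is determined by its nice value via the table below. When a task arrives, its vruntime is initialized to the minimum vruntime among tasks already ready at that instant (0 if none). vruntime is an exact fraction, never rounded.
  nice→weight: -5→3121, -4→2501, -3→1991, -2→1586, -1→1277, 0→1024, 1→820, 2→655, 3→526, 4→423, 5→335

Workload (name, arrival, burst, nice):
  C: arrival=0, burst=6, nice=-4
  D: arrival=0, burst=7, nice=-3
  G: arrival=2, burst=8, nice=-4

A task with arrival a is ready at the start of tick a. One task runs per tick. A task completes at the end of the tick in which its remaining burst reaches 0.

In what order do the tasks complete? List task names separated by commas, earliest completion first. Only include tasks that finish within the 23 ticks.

t=0: vr[C=0 D=0] → run C
t=1: vr[C=1024/2501 D=0] → run D
t=2: vr[C=1024/2501 D=1024/1991 G=1024/2501] → run C
t=3: vr[C=2048/2501 D=1024/1991 G=1024/2501] → run G
t=4: vr[C=2048/2501 D=1024/1991 G=2048/2501] → run D
t=5: vr[C=2048/2501 D=2048/1991 G=2048/2501] → run C
t=6: vr[C=3072/2501 D=2048/1991 G=2048/2501] → run G
t=7: vr[C=3072/2501 D=2048/1991 G=3072/2501] → run D
t=8: vr[C=3072/2501 D=3072/1991 G=3072/2501] → run C
t=9: vr[C=4096/2501 D=3072/1991 G=3072/2501] → run G
t=10: vr[C=4096/2501 D=3072/1991 G=4096/2501] → run D
t=11: vr[C=4096/2501 D=4096/1991 G=4096/2501] → run C
t=12: vr[C=5120/2501 D=4096/1991 G=4096/2501] → run G
t=13: vr[C=5120/2501 D=4096/1991 G=5120/2501] → run C
t=14: vr[D=4096/1991 G=5120/2501] → run G
t=15: vr[D=4096/1991 G=6144/2501] → run D
t=16: vr[D=5120/1991 G=6144/2501] → run G
t=17: vr[D=5120/1991 G=7168/2501] → run D
t=18: vr[D=6144/1991 G=7168/2501] → run G
t=19: vr[D=6144/1991 G=8192/2501] → run D
t=20: vr[G=8192/2501] → run G
t=21: (idle)
t=22: (idle)

completion order = C, D, G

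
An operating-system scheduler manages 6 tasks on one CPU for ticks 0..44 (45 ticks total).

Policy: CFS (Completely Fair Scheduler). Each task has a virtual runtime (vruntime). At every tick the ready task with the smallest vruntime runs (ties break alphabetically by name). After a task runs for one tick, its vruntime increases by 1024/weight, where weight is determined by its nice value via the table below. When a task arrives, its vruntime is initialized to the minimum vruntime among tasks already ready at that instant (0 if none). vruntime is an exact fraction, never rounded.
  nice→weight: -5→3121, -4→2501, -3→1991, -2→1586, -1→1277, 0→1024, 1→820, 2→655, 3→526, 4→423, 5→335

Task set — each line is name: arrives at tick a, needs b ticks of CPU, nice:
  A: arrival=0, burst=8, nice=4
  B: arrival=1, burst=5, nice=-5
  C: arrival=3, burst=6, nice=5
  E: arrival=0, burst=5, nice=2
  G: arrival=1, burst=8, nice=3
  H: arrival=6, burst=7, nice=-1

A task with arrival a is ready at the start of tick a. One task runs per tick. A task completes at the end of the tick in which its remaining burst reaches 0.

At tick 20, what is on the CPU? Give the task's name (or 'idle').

running at tick 20 = H

t=0: vr[A=0 E=0] → run A
t=1: vr[A=1024/423 B=0 E=0 G=0] → run B
t=2: vr[A=1024/423 B=1024/3121 E=0 G=0] → run E
t=3: vr[A=1024/423 B=1024/3121 C=0 E=1024/655 G=0] → run C
t=4: vr[A=1024/423 B=1024/3121 C=1024/335 E=1024/655 G=0] → run G
t=5: vr[A=1024/423 B=1024/3121 C=1024/335 E=1024/655 G=512/263] → run B
t=6: vr[A=1024/423 B=2048/3121 C=1024/335 E=1024/655 G=512/263 H=2048/3121] → run B
t=7: vr[A=1024/423 B=3072/3121 C=1024/335 E=1024/655 G=512/263 H=2048/3121] → run H
t=8: vr[A=1024/423 B=3072/3121 C=1024/335 E=1024/655 G=512/263 H=5811200/3985517] → run B
t=9: vr[A=1024/423 B=4096/3121 C=1024/335 E=1024/655 G=512/263 H=5811200/3985517] → run B
t=10: vr[A=1024/423 C=1024/335 E=1024/655 G=512/263 H=5811200/3985517] → run H
t=11: vr[A=1024/423 C=1024/335 E=1024/655 G=512/263 H=9007104/3985517] → run E
t=12: vr[A=1024/423 C=1024/335 E=2048/655 G=512/263 H=9007104/3985517] → run G
t=13: vr[A=1024/423 C=1024/335 E=2048/655 G=1024/263 H=9007104/3985517] → run H
t=14: vr[A=1024/423 C=1024/335 E=2048/655 G=1024/263 H=12203008/3985517] → run A
t=15: vr[A=2048/423 C=1024/335 E=2048/655 G=1024/263 H=12203008/3985517] → run C
t=16: vr[A=2048/423 C=2048/335 E=2048/655 G=1024/263 H=12203008/3985517] → run H
t=17: vr[A=2048/423 C=2048/335 E=2048/655 G=1024/263 H=15398912/3985517] → run E
t=18: vr[A=2048/423 C=2048/335 E=3072/655 G=1024/263 H=15398912/3985517] → run H
t=19: vr[A=2048/423 C=2048/335 E=3072/655 G=1024/263 H=18594816/3985517] → run G
t=20: vr[A=2048/423 C=2048/335 E=3072/655 G=1536/263 H=18594816/3985517] → run H
t=21: vr[A=2048/423 C=2048/335 E=3072/655 G=1536/263 H=21790720/3985517] → run E
t=22: vr[A=2048/423 C=2048/335 E=4096/655 G=1536/263 H=21790720/3985517] → run A
t=23: vr[A=1024/141 C=2048/335 E=4096/655 G=1536/263 H=21790720/3985517] → run H
t=24: vr[A=1024/141 C=2048/335 E=4096/655 G=1536/263] → run G
t=25: vr[A=1024/141 C=2048/335 E=4096/655 G=2048/263] → run C
t=26: vr[A=1024/141 C=3072/335 E=4096/655 G=2048/263] → run E
t=27: vr[A=1024/141 C=3072/335 G=2048/263] → run A
t=28: vr[A=4096/423 C=3072/335 G=2048/263] → run G
t=29: vr[A=4096/423 C=3072/335 G=2560/263] → run C
t=30: vr[A=4096/423 C=4096/335 G=2560/263] → run A
t=31: vr[A=5120/423 C=4096/335 G=2560/263] → run G
t=32: vr[A=5120/423 C=4096/335 G=3072/263] → run G
t=33: vr[A=5120/423 C=4096/335 G=3584/263] → run A
t=34: vr[A=2048/141 C=4096/335 G=3584/263] → run C
t=35: vr[A=2048/141 C=1024/67 G=3584/263] → run G
t=36: vr[A=2048/141 C=1024/67] → run A
t=37: vr[A=7168/423 C=1024/67] → run C
t=38: vr[A=7168/423] → run A
t=39: (idle)
t=40: (idle)
t=41: (idle)
t=42: (idle)
t=43: (idle)
t=44: (idle)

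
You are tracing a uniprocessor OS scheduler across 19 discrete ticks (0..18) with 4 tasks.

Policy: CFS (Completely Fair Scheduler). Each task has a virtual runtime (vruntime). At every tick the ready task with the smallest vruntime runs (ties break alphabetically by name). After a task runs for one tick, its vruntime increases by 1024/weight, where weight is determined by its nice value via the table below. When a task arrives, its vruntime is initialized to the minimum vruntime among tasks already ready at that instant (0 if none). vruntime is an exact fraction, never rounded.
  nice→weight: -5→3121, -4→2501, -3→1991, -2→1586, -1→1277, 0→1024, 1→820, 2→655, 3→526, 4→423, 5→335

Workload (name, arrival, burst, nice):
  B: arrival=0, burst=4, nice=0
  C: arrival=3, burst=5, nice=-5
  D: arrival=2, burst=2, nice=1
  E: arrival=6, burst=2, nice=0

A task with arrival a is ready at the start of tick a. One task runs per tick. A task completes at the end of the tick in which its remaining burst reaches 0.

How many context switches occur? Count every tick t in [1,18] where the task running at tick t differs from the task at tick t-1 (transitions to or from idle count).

t=0: vr[B=0] → run B
t=1: vr[B=1] → run B
t=2: vr[B=2 D=2] → run B
t=3: vr[B=3 C=2 D=2] → run C
t=4: vr[B=3 C=7266/3121 D=2] → run D
t=5: vr[B=3 C=7266/3121 D=666/205] → run C
t=6: vr[B=3 C=8290/3121 D=666/205 E=8290/3121] → run C
t=7: vr[B=3 C=9314/3121 D=666/205 E=8290/3121] → run E
t=8: vr[B=3 C=9314/3121 D=666/205 E=11411/3121] → run C
t=9: vr[B=3 C=10338/3121 D=666/205 E=11411/3121] → run B
t=10: vr[C=10338/3121 D=666/205 E=11411/3121] → run D
t=11: vr[C=10338/3121 E=11411/3121] → run C
t=12: vr[E=11411/3121] → run E
t=13: (idle)
t=14: (idle)
t=15: (idle)
t=16: (idle)
t=17: (idle)
t=18: (idle)

context switches = 10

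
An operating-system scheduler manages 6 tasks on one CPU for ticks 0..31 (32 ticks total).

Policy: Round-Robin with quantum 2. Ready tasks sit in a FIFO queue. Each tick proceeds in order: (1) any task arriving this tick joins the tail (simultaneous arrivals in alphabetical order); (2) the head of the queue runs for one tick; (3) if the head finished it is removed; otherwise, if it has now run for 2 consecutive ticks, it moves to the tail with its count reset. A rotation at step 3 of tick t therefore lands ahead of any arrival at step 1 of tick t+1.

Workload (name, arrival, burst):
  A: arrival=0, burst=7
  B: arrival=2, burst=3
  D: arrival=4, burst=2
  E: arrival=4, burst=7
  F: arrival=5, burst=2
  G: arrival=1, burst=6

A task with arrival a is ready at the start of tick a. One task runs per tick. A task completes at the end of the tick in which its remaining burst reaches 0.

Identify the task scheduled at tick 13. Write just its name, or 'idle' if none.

t=0: queue=[A] q_used=0 → run A
t=1: queue=[A,G] q_used=1 → run A
t=2: queue=[G,A,B] q_used=0 → run G
t=3: queue=[G,A,B] q_used=1 → run G
t=4: queue=[A,B,G,D,E] q_used=0 → run A
t=5: queue=[A,B,G,D,E,F] q_used=1 → run A
t=6: queue=[B,G,D,E,F,A] q_used=0 → run B
t=7: queue=[B,G,D,E,F,A] q_used=1 → run B
t=8: queue=[G,D,E,F,A,B] q_used=0 → run G
t=9: queue=[G,D,E,F,A,B] q_used=1 → run G
t=10: queue=[D,E,F,A,B,G] q_used=0 → run D
t=11: queue=[D,E,F,A,B,G] q_used=1 → run D
t=12: queue=[E,F,A,B,G] q_used=0 → run E
t=13: queue=[E,F,A,B,G] q_used=1 → run E
t=14: queue=[F,A,B,G,E] q_used=0 → run F
t=15: queue=[F,A,B,G,E] q_used=1 → run F
t=16: queue=[A,B,G,E] q_used=0 → run A
t=17: queue=[A,B,G,E] q_used=1 → run A
t=18: queue=[B,G,E,A] q_used=0 → run B
t=19: queue=[G,E,A] q_used=0 → run G
t=20: queue=[G,E,A] q_used=1 → run G
t=21: queue=[E,A] q_used=0 → run E
t=22: queue=[E,A] q_used=1 → run E
t=23: queue=[A,E] q_used=0 → run A
t=24: queue=[E] q_used=0 → run E
t=25: queue=[E] q_used=1 → run E
t=26: queue=[E] q_used=0 → run E
t=27: (idle)
t=28: (idle)
t=29: (idle)
t=30: (idle)
t=31: (idle)

running at tick 13 = E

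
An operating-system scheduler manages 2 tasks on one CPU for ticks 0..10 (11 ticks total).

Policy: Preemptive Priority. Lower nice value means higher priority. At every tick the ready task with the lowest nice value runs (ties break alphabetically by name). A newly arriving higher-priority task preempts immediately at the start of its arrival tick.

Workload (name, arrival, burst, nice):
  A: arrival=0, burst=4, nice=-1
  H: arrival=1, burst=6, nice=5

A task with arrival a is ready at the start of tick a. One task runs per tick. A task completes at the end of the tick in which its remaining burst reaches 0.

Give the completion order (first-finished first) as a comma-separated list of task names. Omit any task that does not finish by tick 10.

completion order = A, H

t=0: ready={A} → run A
t=1: ready={A,H} → run A
t=2: ready={A,H} → run A
t=3: ready={A,H} → run A
t=4: ready={H} → run H
t=5: ready={H} → run H
t=6: ready={H} → run H
t=7: ready={H} → run H
t=8: ready={H} → run H
t=9: ready={H} → run H
t=10: (idle)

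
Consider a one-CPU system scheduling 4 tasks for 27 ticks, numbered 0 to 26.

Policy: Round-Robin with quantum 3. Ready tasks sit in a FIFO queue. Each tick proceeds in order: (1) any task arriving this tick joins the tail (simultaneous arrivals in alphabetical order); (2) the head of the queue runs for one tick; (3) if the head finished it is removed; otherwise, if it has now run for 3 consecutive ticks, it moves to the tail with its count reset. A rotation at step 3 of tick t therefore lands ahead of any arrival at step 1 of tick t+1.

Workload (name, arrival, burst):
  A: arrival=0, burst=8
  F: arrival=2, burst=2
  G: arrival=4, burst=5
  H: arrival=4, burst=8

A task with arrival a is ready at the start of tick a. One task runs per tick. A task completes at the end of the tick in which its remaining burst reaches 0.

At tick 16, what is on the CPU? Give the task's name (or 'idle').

running at tick 16 = G

t=0: queue=[A] q_used=0 → run A
t=1: queue=[A] q_used=1 → run A
t=2: queue=[A,F] q_used=2 → run A
t=3: queue=[F,A] q_used=0 → run F
t=4: queue=[F,A,G,H] q_used=1 → run F
t=5: queue=[A,G,H] q_used=0 → run A
t=6: queue=[A,G,H] q_used=1 → run A
t=7: queue=[A,G,H] q_used=2 → run A
t=8: queue=[G,H,A] q_used=0 → run G
t=9: queue=[G,H,A] q_used=1 → run G
t=10: queue=[G,H,A] q_used=2 → run G
t=11: queue=[H,A,G] q_used=0 → run H
t=12: queue=[H,A,G] q_used=1 → run H
t=13: queue=[H,A,G] q_used=2 → run H
t=14: queue=[A,G,H] q_used=0 → run A
t=15: queue=[A,G,H] q_used=1 → run A
t=16: queue=[G,H] q_used=0 → run G
t=17: queue=[G,H] q_used=1 → run G
t=18: queue=[H] q_used=0 → run H
t=19: queue=[H] q_used=1 → run H
t=20: queue=[H] q_used=2 → run H
t=21: queue=[H] q_used=0 → run H
t=22: queue=[H] q_used=1 → run H
t=23: (idle)
t=24: (idle)
t=25: (idle)
t=26: (idle)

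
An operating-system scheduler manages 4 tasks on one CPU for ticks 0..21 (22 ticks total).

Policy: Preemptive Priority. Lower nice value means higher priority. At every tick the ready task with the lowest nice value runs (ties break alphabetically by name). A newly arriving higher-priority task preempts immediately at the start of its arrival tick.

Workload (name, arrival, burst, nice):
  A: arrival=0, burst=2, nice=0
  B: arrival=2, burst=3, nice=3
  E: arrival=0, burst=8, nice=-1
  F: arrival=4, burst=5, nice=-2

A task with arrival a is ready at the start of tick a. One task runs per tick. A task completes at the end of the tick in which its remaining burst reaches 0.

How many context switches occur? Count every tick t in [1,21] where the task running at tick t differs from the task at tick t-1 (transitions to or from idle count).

context switches = 5

t=0: ready={A,E} → run E
t=1: ready={A,E} → run E
t=2: ready={A,B,E} → run E
t=3: ready={A,B,E} → run E
t=4: ready={A,B,E,F} → run F
t=5: ready={A,B,E,F} → run F
t=6: ready={A,B,E,F} → run F
t=7: ready={A,B,E,F} → run F
t=8: ready={A,B,E,F} → run F
t=9: ready={A,B,E} → run E
t=10: ready={A,B,E} → run E
t=11: ready={A,B,E} → run E
t=12: ready={A,B,E} → run E
t=13: ready={A,B} → run A
t=14: ready={A,B} → run A
t=15: ready={B} → run B
t=16: ready={B} → run B
t=17: ready={B} → run B
t=18: (idle)
t=19: (idle)
t=20: (idle)
t=21: (idle)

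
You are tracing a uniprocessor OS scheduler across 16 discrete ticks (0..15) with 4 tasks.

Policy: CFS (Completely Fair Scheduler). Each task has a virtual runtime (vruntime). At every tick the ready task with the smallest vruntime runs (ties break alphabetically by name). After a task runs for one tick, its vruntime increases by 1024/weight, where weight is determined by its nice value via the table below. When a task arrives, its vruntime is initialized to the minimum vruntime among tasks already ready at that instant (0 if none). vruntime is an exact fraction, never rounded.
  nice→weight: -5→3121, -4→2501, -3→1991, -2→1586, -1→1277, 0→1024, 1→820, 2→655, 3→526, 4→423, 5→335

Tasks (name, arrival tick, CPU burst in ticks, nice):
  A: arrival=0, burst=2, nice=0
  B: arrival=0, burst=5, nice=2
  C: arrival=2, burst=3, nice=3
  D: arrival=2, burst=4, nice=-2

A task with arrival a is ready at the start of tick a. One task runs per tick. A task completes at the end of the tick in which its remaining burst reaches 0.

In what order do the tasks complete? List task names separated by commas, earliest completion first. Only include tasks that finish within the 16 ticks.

completion order = A, D, C, B

t=0: vr[A=0 B=0] → run A
t=1: vr[A=1 B=0] → run B
t=2: vr[A=1 B=1024/655 C=1 D=1] → run A
t=3: vr[B=1024/655 C=1 D=1] → run C
t=4: vr[B=1024/655 C=775/263 D=1] → run D
t=5: vr[B=1024/655 C=775/263 D=1305/793] → run B
t=6: vr[B=2048/655 C=775/263 D=1305/793] → run D
t=7: vr[B=2048/655 C=775/263 D=1817/793] → run D
t=8: vr[B=2048/655 C=775/263 D=2329/793] → run D
t=9: vr[B=2048/655 C=775/263] → run C
t=10: vr[B=2048/655 C=1287/263] → run B
t=11: vr[B=3072/655 C=1287/263] → run B
t=12: vr[B=4096/655 C=1287/263] → run C
t=13: vr[B=4096/655] → run B
t=14: (idle)
t=15: (idle)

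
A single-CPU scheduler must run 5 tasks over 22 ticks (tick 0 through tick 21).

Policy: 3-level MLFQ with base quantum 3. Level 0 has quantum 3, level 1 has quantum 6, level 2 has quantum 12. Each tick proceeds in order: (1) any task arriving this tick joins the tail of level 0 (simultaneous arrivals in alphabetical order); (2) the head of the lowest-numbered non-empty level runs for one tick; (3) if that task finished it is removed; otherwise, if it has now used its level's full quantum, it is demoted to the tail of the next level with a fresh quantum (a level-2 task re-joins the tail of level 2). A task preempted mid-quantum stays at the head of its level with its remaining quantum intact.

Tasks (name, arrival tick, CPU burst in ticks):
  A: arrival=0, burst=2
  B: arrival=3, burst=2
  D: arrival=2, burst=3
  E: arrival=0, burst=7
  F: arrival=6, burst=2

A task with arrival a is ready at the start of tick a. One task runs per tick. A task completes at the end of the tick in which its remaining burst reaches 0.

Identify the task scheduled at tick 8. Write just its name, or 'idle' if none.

t=0: L0/L1/L2 = AE/-/- → run A
t=1: L0/L1/L2 = AE/-/- → run A
t=2: L0/L1/L2 = ED/-/- → run E
t=3: L0/L1/L2 = EDB/-/- → run E
t=4: L0/L1/L2 = EDB/-/- → run E
t=5: L0/L1/L2 = DB/E/- → run D
t=6: L0/L1/L2 = DBF/E/- → run D
t=7: L0/L1/L2 = DBF/E/- → run D
t=8: L0/L1/L2 = BF/E/- → run B
t=9: L0/L1/L2 = BF/E/- → run B
t=10: L0/L1/L2 = F/E/- → run F
t=11: L0/L1/L2 = F/E/- → run F
t=12: L0/L1/L2 = -/E/- → run E
t=13: L0/L1/L2 = -/E/- → run E
t=14: L0/L1/L2 = -/E/- → run E
t=15: L0/L1/L2 = -/E/- → run E
t=16: (idle)
t=17: (idle)
t=18: (idle)
t=19: (idle)
t=20: (idle)
t=21: (idle)

running at tick 8 = B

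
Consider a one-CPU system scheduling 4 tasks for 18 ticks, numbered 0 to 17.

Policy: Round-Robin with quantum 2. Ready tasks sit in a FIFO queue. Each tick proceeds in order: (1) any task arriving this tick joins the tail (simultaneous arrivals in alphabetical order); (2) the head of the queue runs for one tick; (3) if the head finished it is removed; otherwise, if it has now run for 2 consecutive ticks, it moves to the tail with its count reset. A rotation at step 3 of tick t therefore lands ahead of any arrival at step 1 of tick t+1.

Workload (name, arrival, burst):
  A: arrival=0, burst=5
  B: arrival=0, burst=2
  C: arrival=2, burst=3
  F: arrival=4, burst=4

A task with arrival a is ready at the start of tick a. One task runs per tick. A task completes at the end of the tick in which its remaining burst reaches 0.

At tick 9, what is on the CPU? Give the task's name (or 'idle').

t=0: queue=[A,B] q_used=0 → run A
t=1: queue=[A,B] q_used=1 → run A
t=2: queue=[B,A,C] q_used=0 → run B
t=3: queue=[B,A,C] q_used=1 → run B
t=4: queue=[A,C,F] q_used=0 → run A
t=5: queue=[A,C,F] q_used=1 → run A
t=6: queue=[C,F,A] q_used=0 → run C
t=7: queue=[C,F,A] q_used=1 → run C
t=8: queue=[F,A,C] q_used=0 → run F
t=9: queue=[F,A,C] q_used=1 → run F
t=10: queue=[A,C,F] q_used=0 → run A
t=11: queue=[C,F] q_used=0 → run C
t=12: queue=[F] q_used=0 → run F
t=13: queue=[F] q_used=1 → run F
t=14: (idle)
t=15: (idle)
t=16: (idle)
t=17: (idle)

running at tick 9 = F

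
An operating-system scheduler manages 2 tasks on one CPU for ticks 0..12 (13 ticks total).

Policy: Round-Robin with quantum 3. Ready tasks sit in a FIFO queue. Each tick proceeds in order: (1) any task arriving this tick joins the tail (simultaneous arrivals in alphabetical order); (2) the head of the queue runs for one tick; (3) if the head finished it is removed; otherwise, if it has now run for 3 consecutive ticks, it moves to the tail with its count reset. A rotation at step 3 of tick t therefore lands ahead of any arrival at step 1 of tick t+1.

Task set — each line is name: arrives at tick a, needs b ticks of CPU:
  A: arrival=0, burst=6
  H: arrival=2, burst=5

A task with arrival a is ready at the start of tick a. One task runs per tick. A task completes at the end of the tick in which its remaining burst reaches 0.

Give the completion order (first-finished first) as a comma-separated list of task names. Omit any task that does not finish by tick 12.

completion order = A, H

t=0: queue=[A] q_used=0 → run A
t=1: queue=[A] q_used=1 → run A
t=2: queue=[A,H] q_used=2 → run A
t=3: queue=[H,A] q_used=0 → run H
t=4: queue=[H,A] q_used=1 → run H
t=5: queue=[H,A] q_used=2 → run H
t=6: queue=[A,H] q_used=0 → run A
t=7: queue=[A,H] q_used=1 → run A
t=8: queue=[A,H] q_used=2 → run A
t=9: queue=[H] q_used=0 → run H
t=10: queue=[H] q_used=1 → run H
t=11: (idle)
t=12: (idle)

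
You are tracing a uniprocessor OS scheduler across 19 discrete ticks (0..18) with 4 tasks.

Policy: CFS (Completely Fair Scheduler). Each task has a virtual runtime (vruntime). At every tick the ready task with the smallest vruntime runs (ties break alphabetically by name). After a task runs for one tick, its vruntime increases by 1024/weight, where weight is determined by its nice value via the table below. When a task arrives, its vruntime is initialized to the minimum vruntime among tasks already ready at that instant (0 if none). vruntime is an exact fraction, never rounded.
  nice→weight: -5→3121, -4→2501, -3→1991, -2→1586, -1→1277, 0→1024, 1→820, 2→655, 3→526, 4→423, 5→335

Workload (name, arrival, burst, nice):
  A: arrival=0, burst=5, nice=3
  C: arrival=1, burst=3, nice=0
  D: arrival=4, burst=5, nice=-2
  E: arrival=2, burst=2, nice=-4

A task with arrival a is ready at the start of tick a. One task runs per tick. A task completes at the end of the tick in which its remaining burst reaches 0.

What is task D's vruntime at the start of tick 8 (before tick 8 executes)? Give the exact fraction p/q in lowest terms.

t=0: vr[A=0] → run A
t=1: vr[A=512/263 C=512/263] → run A
t=2: vr[A=1024/263 C=512/263 E=512/263] → run C
t=3: vr[A=1024/263 C=775/263 E=512/263] → run E
t=4: vr[A=1024/263 C=775/263 D=1549824/657763 E=1549824/657763] → run D
t=5: vr[A=1024/263 C=775/263 D=25668608/8550919 E=1549824/657763] → run E
t=6: vr[A=1024/263 C=775/263 D=25668608/8550919] → run C
t=7: vr[A=1024/263 C=1038/263 D=25668608/8550919] → run D
t=8: vr[A=1024/263 C=1038/263 D=31189504/8550919] → run D
t=9: vr[A=1024/263 C=1038/263 D=36710400/8550919] → run A
t=10: vr[A=1536/263 C=1038/263 D=36710400/8550919] → run C
t=11: vr[A=1536/263 D=36710400/8550919] → run D
t=12: vr[A=1536/263 D=42231296/8550919] → run D
t=13: vr[A=1536/263] → run A
t=14: vr[A=2048/263] → run A
t=15: (idle)
t=16: (idle)
t=17: (idle)
t=18: (idle)

vruntime(D, start of tick 8) = 31189504/8550919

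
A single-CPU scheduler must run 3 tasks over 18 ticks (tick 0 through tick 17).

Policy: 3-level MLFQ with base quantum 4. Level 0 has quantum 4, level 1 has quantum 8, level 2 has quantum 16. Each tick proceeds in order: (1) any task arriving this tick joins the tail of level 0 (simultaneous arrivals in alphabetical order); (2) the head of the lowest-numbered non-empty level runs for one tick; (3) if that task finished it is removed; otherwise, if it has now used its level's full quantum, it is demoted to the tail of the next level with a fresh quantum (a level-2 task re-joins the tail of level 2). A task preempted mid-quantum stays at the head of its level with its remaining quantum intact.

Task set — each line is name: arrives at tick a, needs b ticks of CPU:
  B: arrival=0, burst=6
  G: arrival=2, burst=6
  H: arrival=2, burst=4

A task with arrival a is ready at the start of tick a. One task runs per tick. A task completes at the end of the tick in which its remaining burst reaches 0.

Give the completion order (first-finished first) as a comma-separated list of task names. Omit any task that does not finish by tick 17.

completion order = H, B, G

t=0: L0/L1/L2 = B/-/- → run B
t=1: L0/L1/L2 = B/-/- → run B
t=2: L0/L1/L2 = BGH/-/- → run B
t=3: L0/L1/L2 = BGH/-/- → run B
t=4: L0/L1/L2 = GH/B/- → run G
t=5: L0/L1/L2 = GH/B/- → run G
t=6: L0/L1/L2 = GH/B/- → run G
t=7: L0/L1/L2 = GH/B/- → run G
t=8: L0/L1/L2 = H/BG/- → run H
t=9: L0/L1/L2 = H/BG/- → run H
t=10: L0/L1/L2 = H/BG/- → run H
t=11: L0/L1/L2 = H/BG/- → run H
t=12: L0/L1/L2 = -/BG/- → run B
t=13: L0/L1/L2 = -/BG/- → run B
t=14: L0/L1/L2 = -/G/- → run G
t=15: L0/L1/L2 = -/G/- → run G
t=16: (idle)
t=17: (idle)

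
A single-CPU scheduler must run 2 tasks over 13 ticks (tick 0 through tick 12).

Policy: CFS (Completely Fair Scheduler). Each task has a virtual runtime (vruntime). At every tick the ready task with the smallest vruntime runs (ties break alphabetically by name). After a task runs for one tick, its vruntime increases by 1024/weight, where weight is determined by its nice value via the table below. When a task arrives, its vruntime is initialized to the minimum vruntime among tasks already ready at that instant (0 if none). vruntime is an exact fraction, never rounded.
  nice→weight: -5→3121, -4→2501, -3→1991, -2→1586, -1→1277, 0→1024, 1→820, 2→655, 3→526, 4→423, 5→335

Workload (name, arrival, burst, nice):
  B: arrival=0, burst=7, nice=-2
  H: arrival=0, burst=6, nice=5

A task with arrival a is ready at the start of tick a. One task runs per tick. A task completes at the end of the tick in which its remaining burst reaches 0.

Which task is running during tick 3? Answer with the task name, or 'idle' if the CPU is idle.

running at tick 3 = B

t=0: vr[B=0 H=0] → run B
t=1: vr[B=512/793 H=0] → run H
t=2: vr[B=512/793 H=1024/335] → run B
t=3: vr[B=1024/793 H=1024/335] → run B
t=4: vr[B=1536/793 H=1024/335] → run B
t=5: vr[B=2048/793 H=1024/335] → run B
t=6: vr[B=2560/793 H=1024/335] → run H
t=7: vr[B=2560/793 H=2048/335] → run B
t=8: vr[B=3072/793 H=2048/335] → run B
t=9: vr[H=2048/335] → run H
t=10: vr[H=3072/335] → run H
t=11: vr[H=4096/335] → run H
t=12: vr[H=1024/67] → run H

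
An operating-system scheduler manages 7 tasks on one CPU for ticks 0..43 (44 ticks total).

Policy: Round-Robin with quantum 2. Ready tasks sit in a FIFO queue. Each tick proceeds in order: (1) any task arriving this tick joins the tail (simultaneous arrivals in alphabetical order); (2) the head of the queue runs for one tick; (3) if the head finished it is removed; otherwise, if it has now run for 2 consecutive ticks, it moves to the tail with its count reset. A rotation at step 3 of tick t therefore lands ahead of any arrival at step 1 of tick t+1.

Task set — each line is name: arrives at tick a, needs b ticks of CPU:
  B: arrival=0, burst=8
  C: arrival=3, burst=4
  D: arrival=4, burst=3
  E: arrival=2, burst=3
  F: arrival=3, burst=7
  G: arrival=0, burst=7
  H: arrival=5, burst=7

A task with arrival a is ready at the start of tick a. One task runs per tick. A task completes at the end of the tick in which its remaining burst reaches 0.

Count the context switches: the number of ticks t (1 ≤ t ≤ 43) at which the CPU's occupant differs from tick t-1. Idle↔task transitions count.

context switches = 22

t=0: queue=[B,G] q_used=0 → run B
t=1: queue=[B,G] q_used=1 → run B
t=2: queue=[G,B,E] q_used=0 → run G
t=3: queue=[G,B,E,C,F] q_used=1 → run G
t=4: queue=[B,E,C,F,G,D] q_used=0 → run B
t=5: queue=[B,E,C,F,G,D,H] q_used=1 → run B
t=6: queue=[E,C,F,G,D,H,B] q_used=0 → run E
t=7: queue=[E,C,F,G,D,H,B] q_used=1 → run E
t=8: queue=[C,F,G,D,H,B,E] q_used=0 → run C
t=9: queue=[C,F,G,D,H,B,E] q_used=1 → run C
t=10: queue=[F,G,D,H,B,E,C] q_used=0 → run F
t=11: queue=[F,G,D,H,B,E,C] q_used=1 → run F
t=12: queue=[G,D,H,B,E,C,F] q_used=0 → run G
t=13: queue=[G,D,H,B,E,C,F] q_used=1 → run G
t=14: queue=[D,H,B,E,C,F,G] q_used=0 → run D
t=15: queue=[D,H,B,E,C,F,G] q_used=1 → run D
t=16: queue=[H,B,E,C,F,G,D] q_used=0 → run H
t=17: queue=[H,B,E,C,F,G,D] q_used=1 → run H
t=18: queue=[B,E,C,F,G,D,H] q_used=0 → run B
t=19: queue=[B,E,C,F,G,D,H] q_used=1 → run B
t=20: queue=[E,C,F,G,D,H,B] q_used=0 → run E
t=21: queue=[C,F,G,D,H,B] q_used=0 → run C
t=22: queue=[C,F,G,D,H,B] q_used=1 → run C
t=23: queue=[F,G,D,H,B] q_used=0 → run F
t=24: queue=[F,G,D,H,B] q_used=1 → run F
t=25: queue=[G,D,H,B,F] q_used=0 → run G
t=26: queue=[G,D,H,B,F] q_used=1 → run G
t=27: queue=[D,H,B,F,G] q_used=0 → run D
t=28: queue=[H,B,F,G] q_used=0 → run H
t=29: queue=[H,B,F,G] q_used=1 → run H
t=30: queue=[B,F,G,H] q_used=0 → run B
t=31: queue=[B,F,G,H] q_used=1 → run B
t=32: queue=[F,G,H] q_used=0 → run F
t=33: queue=[F,G,H] q_used=1 → run F
t=34: queue=[G,H,F] q_used=0 → run G
t=35: queue=[H,F] q_used=0 → run H
t=36: queue=[H,F] q_used=1 → run H
t=37: queue=[F,H] q_used=0 → run F
t=38: queue=[H] q_used=0 → run H
t=39: (idle)
t=40: (idle)
t=41: (idle)
t=42: (idle)
t=43: (idle)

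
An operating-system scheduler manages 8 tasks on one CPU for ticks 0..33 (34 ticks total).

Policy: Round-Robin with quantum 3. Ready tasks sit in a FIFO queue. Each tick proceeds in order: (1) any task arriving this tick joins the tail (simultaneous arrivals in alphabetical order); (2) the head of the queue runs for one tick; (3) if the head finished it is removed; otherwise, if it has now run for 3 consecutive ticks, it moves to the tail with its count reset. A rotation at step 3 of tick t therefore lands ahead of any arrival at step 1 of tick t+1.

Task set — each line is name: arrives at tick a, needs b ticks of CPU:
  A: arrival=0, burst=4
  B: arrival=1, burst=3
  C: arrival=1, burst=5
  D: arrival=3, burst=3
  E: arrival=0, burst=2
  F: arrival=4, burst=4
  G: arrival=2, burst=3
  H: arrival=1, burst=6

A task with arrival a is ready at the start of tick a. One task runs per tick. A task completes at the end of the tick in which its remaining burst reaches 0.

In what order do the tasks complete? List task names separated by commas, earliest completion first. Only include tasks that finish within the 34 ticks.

completion order = E, B, G, A, D, C, H, F

t=0: queue=[A,E] q_used=0 → run A
t=1: queue=[A,E,B,C,H] q_used=1 → run A
t=2: queue=[A,E,B,C,H,G] q_used=2 → run A
t=3: queue=[E,B,C,H,G,A,D] q_used=0 → run E
t=4: queue=[E,B,C,H,G,A,D,F] q_used=1 → run E
t=5: queue=[B,C,H,G,A,D,F] q_used=0 → run B
t=6: queue=[B,C,H,G,A,D,F] q_used=1 → run B
t=7: queue=[B,C,H,G,A,D,F] q_used=2 → run B
t=8: queue=[C,H,G,A,D,F] q_used=0 → run C
t=9: queue=[C,H,G,A,D,F] q_used=1 → run C
t=10: queue=[C,H,G,A,D,F] q_used=2 → run C
t=11: queue=[H,G,A,D,F,C] q_used=0 → run H
t=12: queue=[H,G,A,D,F,C] q_used=1 → run H
t=13: queue=[H,G,A,D,F,C] q_used=2 → run H
t=14: queue=[G,A,D,F,C,H] q_used=0 → run G
t=15: queue=[G,A,D,F,C,H] q_used=1 → run G
t=16: queue=[G,A,D,F,C,H] q_used=2 → run G
t=17: queue=[A,D,F,C,H] q_used=0 → run A
t=18: queue=[D,F,C,H] q_used=0 → run D
t=19: queue=[D,F,C,H] q_used=1 → run D
t=20: queue=[D,F,C,H] q_used=2 → run D
t=21: queue=[F,C,H] q_used=0 → run F
t=22: queue=[F,C,H] q_used=1 → run F
t=23: queue=[F,C,H] q_used=2 → run F
t=24: queue=[C,H,F] q_used=0 → run C
t=25: queue=[C,H,F] q_used=1 → run C
t=26: queue=[H,F] q_used=0 → run H
t=27: queue=[H,F] q_used=1 → run H
t=28: queue=[H,F] q_used=2 → run H
t=29: queue=[F] q_used=0 → run F
t=30: (idle)
t=31: (idle)
t=32: (idle)
t=33: (idle)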